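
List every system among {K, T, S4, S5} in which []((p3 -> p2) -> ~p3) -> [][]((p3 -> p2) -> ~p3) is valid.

T-tableau for the negation ~([]((p3 -> p2) -> ~p3) -> [][]((p3 -> p2) -> ~p3)):
1. ~([]((p3 -> p2) -> ~p3) -> [][]((p3 -> p2) -> ~p3)), 0
2. []((p3 -> p2) -> ~p3), 0
3. ~[][]((p3 -> p2) -> ~p3), 0
4. (p3 -> p2) -> ~p3, 0
5. ~p3, 0
6. ~[]((p3 -> p2) -> ~p3), 1
7. (p3 -> p2) -> ~p3, 1
8. ~p3, 1
9. ~((p3 -> p2) -> ~p3), 2
10. p3 -> p2, 2
11. p3, 2
12. p2, 2
Accessibility: 0R0, 0R1, 1R1, 1R2, 2R2
Complete open branch: countermodel on a T-frame, so not valid in T, nor in K (the same frame is also a K-frame).
S4-tableau for the negation ~([]((p3 -> p2) -> ~p3) -> [][]((p3 -> p2) -> ~p3)):
1. ~([]((p3 -> p2) -> ~p3) -> [][]((p3 -> p2) -> ~p3)), 0
2. []((p3 -> p2) -> ~p3), 0
3. ~[][]((p3 -> p2) -> ~p3), 0
4. (p3 -> p2) -> ~p3, 0
5. ~(p3 -> p2), 0
6. p3, 0
7. ~p2, 0
8. ~[]((p3 -> p2) -> ~p3), 1
9. (p3 -> p2) -> ~p3, 1
10. ~(p3 -> p2), 1
11. p3, 1
12. ~p2, 1
13. ~((p3 -> p2) -> ~p3), 2
14. p3 -> p2, 2
15. p3, 2
16. (p3 -> p2) -> ~p3, 2
17. p2, 2
18. ~(p3 -> p2), 2
19. ~p2, 2
Accessibility: 0R0, 0R1, 0R2, 1R1, 1R2, 2R2
Branch closes: p2 and ~p2 both at 2.
Every branch closes (one shown): valid in S4, hence also in S5 (every theorem of S4 is a theorem of S5).

S4, S5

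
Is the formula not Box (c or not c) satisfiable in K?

1. not Box (c or not c), w0
2. not (c or not c), w1   [neg-Box-rule on 1: fresh world w1, w0Rw1]
3. not c, w1   [neg-or-rule on 2]
4. c, w1   [neg-or-rule on 2]
Accessibility: w0Rw1
Branch closes: c and not c both at w1.
Every branch closes; the branch above is one of them.

Unsatisfiable (every branch closes)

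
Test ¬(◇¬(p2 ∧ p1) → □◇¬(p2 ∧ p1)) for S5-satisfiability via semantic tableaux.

1. ¬(◇¬(p2 ∧ p1) → □◇¬(p2 ∧ p1)), 0
2. ◇¬(p2 ∧ p1), 0
3. ¬□◇¬(p2 ∧ p1), 0
4. ¬(p2 ∧ p1), 1
5. ¬p1, 1
6. ¬◇¬(p2 ∧ p1), 2
7. p2 ∧ p1, 0
8. p2, 0
9. p1, 0
10. p2 ∧ p1, 1
11. p2, 1
12. p1, 1
Accessibility: 0R0, 0R1, 0R2, 1R0, 1R1, 1R2, 2R0, 2R1, 2R2
Branch closes: p1 and ¬p1 both at 1.
(One branch shown.) All branches close.

No, unsatisfiable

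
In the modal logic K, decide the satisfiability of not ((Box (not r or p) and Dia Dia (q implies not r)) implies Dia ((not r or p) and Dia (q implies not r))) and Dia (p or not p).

Unsatisfiable

1. not ((Box (not r or p) and Dia Dia (q implies not r)) implies Dia ((not r or p) and Dia (q implies not r))) and Dia (p or not p), w0
2. not ((Box (not r or p) and Dia Dia (q implies not r)) implies Dia ((not r or p) and Dia (q implies not r))), w0
3. Dia (p or not p), w0
4. Box (not r or p) and Dia Dia (q implies not r), w0
5. not Dia ((not r or p) and Dia (q implies not r)), w0
6. Box (not r or p), w0
7. Dia Dia (q implies not r), w0
8. p or not p, w1
9. not ((not r or p) and Dia (q implies not r)), w1
10. not r or p, w1
11. not p, w1
12. not Dia (q implies not r), w1
13. not r, w1
14. Dia (q implies not r), w2
15. not ((not r or p) and Dia (q implies not r)), w2
16. not r or p, w2
17. not Dia (q implies not r), w2
18. p, w2
19. q implies not r, w3
20. not (q implies not r), w3
21. q, w3
22. r, w3
23. not r, w3
Accessibility: w0Rw1, w0Rw2, w2Rw3
Branch closes: r and not r both at w3.
Every branch closes; the branch above is one of them.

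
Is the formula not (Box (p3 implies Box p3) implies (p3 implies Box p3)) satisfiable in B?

1. not (Box (p3 implies Box p3) implies (p3 implies Box p3)), w0
2. Box (p3 implies Box p3), w0
3. not (p3 implies Box p3), w0
4. p3, w0
5. not Box p3, w0
6. p3 implies Box p3, w0
7. Box p3, w0
8. not p3, w1
9. p3 implies Box p3, w1
10. p3, w1
Accessibility: w0Rw0, w0Rw1, w1Rw0, w1Rw1
Branch closes: p3 and not p3 both at w1.
All branches of the tableau close; one closing branch shown above.

Unsatisfiable (every branch closes)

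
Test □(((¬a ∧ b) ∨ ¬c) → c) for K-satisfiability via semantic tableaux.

Satisfiable (open branch found)

1. □(((¬a ∧ b) ∨ ¬c) → c), 0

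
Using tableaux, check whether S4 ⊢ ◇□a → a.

No, not valid

Tableau for the negation ¬(◇□a → a):
1. ¬(◇□a → a), 0
2. ◇□a, 0
3. ¬a, 0
4. □a, 1
5. a, 1
Accessibility: 0R0, 0R1, 1R1
The negation has an open branch (countermodel exists).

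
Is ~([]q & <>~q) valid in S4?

Yes, valid

Tableau for the negation []q & <>~q:
1. []q & <>~q, u
2. []q, u
3. <>~q, u
4. q, u
5. ~q, v
6. q, v
Accessibility: uRu, uRv, vRv
Branch closes: q and ~q both at v.
All branches of the negation close; one closing branch shown above.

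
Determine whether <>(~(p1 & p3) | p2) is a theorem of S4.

No, not valid

Tableau for the negation ~<>(~(p1 & p3) | p2):
1. ~<>(~(p1 & p3) | p2), w0
2. ~(~(p1 & p3) | p2), w0
3. p1 & p3, w0
4. ~p2, w0
5. p1, w0
6. p3, w0
Accessibility: w0Rw0
The negation has an open branch (countermodel exists).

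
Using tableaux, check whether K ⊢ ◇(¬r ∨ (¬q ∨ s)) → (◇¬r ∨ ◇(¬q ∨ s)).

Tableau for the negation ¬(◇(¬r ∨ (¬q ∨ s)) → (◇¬r ∨ ◇(¬q ∨ s))):
1. ¬(◇(¬r ∨ (¬q ∨ s)) → (◇¬r ∨ ◇(¬q ∨ s))), u
2. ◇(¬r ∨ (¬q ∨ s)), u
3. ¬(◇¬r ∨ ◇(¬q ∨ s)), u
4. ¬◇¬r, u
5. ¬◇(¬q ∨ s), u
6. ¬r ∨ (¬q ∨ s), v
7. r, v
8. ¬(¬q ∨ s), v
9. q, v
10. ¬s, v
11. ¬q ∨ s, v
12. s, v
Accessibility: uRv
Branch closes: s and ¬s both at v.
All branches of the negation close; one closing branch shown above.

Yes, valid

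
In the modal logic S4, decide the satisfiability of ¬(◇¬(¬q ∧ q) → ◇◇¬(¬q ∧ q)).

1. ¬(◇¬(¬q ∧ q) → ◇◇¬(¬q ∧ q)), w0
2. ◇¬(¬q ∧ q), w0
3. ¬◇◇¬(¬q ∧ q), w0
4. ¬◇¬(¬q ∧ q), w0
5. ¬q ∧ q, w0
6. ¬q, w0
7. q, w0
Accessibility: w0Rw0
Branch closes: q and ¬q both at w0.
Every branch closes; the branch above is one of them.

Unsatisfiable (every branch closes)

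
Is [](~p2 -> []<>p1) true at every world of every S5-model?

Tableau for the negation ~[](~p2 -> []<>p1):
1. ~[](~p2 -> []<>p1), u
2. ~(~p2 -> []<>p1), v   [~[]-rule on 1: fresh world v, uRv]
3. ~p2, v   [~->-rule on 2]
4. ~[]<>p1, v   [~->-rule on 2]
5. ~<>p1, w   [~[]-rule on 4: fresh world w, vRw]
6. ~p1, u   [~<>-rule on 5 via wRu]
7. ~p1, v   [~<>-rule on 5 via wRv]
8. ~p1, w   [~<>-rule on 5 via wRw]
Accessibility: uRu, uRv, uRw, vRu, vRv, vRw, wRu, wRv, wRw
The negation has an open branch (countermodel exists).

Invalid (countermodel exists)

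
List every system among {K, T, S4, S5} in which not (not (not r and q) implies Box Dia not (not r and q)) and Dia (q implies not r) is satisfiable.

K, T, S4

S5-tableau for the formula:
1. not (not (not r and q) implies Box Dia not (not r and q)) and Dia (q implies not r), u
2. not (not (not r and q) implies Box Dia not (not r and q)), u
3. Dia (q implies not r), u
4. not (not r and q), u
5. not Box Dia not (not r and q), u
6. not q, u
7. q implies not r, v
8. not r, v
9. not Dia not (not r and q), w
10. not r and q, u
11. not r, u
12. q, u
Accessibility: uRu, uRv, uRw, vRu, vRv, vRw, wRu, wRv, wRw
Branch closes: q and not q both at u.
Every branch closes (one shown): unsatisfiable in S5.
S4-tableau for the formula:
1. not (not (not r and q) implies Box Dia not (not r and q)) and Dia (q implies not r), u
2. not (not (not r and q) implies Box Dia not (not r and q)), u
3. Dia (q implies not r), u
4. not (not r and q), u
5. not Box Dia not (not r and q), u
6. not q, u
7. q implies not r, v
8. not r, v
9. not Dia not (not r and q), w
10. not r and q, w
11. not r, w
12. q, w
Accessibility: uRu, uRv, uRw, vRv, wRw
Complete open branch: satisfiable in S4, hence also in K, T (this S4-model is also a K-model and a T-model).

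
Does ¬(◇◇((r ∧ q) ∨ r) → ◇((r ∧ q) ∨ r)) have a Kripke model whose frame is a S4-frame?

1. ¬(◇◇((r ∧ q) ∨ r) → ◇((r ∧ q) ∨ r)), u
2. ◇◇((r ∧ q) ∨ r), u
3. ¬◇((r ∧ q) ∨ r), u
4. ¬((r ∧ q) ∨ r), u
5. ¬(r ∧ q), u
6. ¬r, u
7. ¬q, u
8. ◇((r ∧ q) ∨ r), v
9. ¬((r ∧ q) ∨ r), v
10. ¬(r ∧ q), v
11. ¬r, v
12. ¬q, v
13. (r ∧ q) ∨ r, w
14. ¬((r ∧ q) ∨ r), w
15. ¬(r ∧ q), w
16. ¬r, w
17. r ∧ q, w
18. r, w
19. q, w
Accessibility: uRu, uRv, uRw, vRv, vRw, wRw
Branch closes: r and ¬r both at w.
(One branch shown.) All branches close.

Unsatisfiable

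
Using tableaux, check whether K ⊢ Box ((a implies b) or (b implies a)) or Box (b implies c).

Valid in K

Tableau for the negation not (Box ((a implies b) or (b implies a)) or Box (b implies c)):
1. not (Box ((a implies b) or (b implies a)) or Box (b implies c)), 0
2. not Box ((a implies b) or (b implies a)), 0
3. not Box (b implies c), 0
4. not ((a implies b) or (b implies a)), 1
5. not (a implies b), 1
6. not (b implies a), 1
7. a, 1
8. not b, 1
9. b, 1
10. not a, 1
Accessibility: 0R1
Branch closes: b and not b both at 1.
Every branch of the negation's tableau closes; the branch above is one of them.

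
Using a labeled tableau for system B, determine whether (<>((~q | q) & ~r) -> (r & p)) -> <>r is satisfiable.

1. (<>((~q | q) & ~r) -> (r & p)) -> <>r, u
2. <>r, u
3. r, v
Accessibility: uRu, uRv, vRu, vRv

Yes, satisfiable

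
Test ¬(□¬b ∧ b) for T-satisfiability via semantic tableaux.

Satisfiable (open branch found)

1. ¬(□¬b ∧ b), 0
2. ¬b, 0
Accessibility: 0R0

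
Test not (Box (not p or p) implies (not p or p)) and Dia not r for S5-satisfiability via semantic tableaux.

1. not (Box (not p or p) implies (not p or p)) and Dia not r, 0
2. not (Box (not p or p) implies (not p or p)), 0
3. Dia not r, 0
4. Box (not p or p), 0
5. not (not p or p), 0
6. p, 0
7. not p, 0
Accessibility: 0R0
Branch closes: p and not p both at 0.
(One branch shown.) All branches close.

Unsatisfiable (every branch closes)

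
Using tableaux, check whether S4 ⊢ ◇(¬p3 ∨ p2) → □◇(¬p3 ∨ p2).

Tableau for the negation ¬(◇(¬p3 ∨ p2) → □◇(¬p3 ∨ p2)):
1. ¬(◇(¬p3 ∨ p2) → □◇(¬p3 ∨ p2)), 0
2. ◇(¬p3 ∨ p2), 0
3. ¬□◇(¬p3 ∨ p2), 0
4. ¬p3 ∨ p2, 1
5. p2, 1
6. ¬◇(¬p3 ∨ p2), 2
7. ¬(¬p3 ∨ p2), 2
8. p3, 2
9. ¬p2, 2
Accessibility: 0R0, 0R1, 0R2, 1R1, 2R2
The negation has an open branch (countermodel exists).

No, not valid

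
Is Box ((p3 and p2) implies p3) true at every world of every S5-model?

Tableau for the negation not Box ((p3 and p2) implies p3):
1. not Box ((p3 and p2) implies p3), w0
2. not ((p3 and p2) implies p3), w1
3. p3 and p2, w1
4. not p3, w1
5. p3, w1
6. p2, w1
Accessibility: w0Rw0, w0Rw1, w1Rw0, w1Rw1
Branch closes: p3 and not p3 both at w1.
Every branch of the negation's tableau closes; the branch above is one of them.

Yes, valid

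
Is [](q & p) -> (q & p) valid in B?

Tableau for the negation ~([](q & p) -> (q & p)):
1. ~([](q & p) -> (q & p)), w0
2. [](q & p), w0
3. ~(q & p), w0
4. q & p, w0
5. q, w0
6. p, w0
7. ~p, w0
Accessibility: w0Rw0
Branch closes: p and ~p both at w0.
Every branch of the negation's tableau closes; the branch above is one of them.

Valid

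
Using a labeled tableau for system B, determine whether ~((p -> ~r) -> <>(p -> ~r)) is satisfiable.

Unsatisfiable (every branch closes)

1. ~((p -> ~r) -> <>(p -> ~r)), u
2. p -> ~r, u   [~->-rule on 1]
3. ~<>(p -> ~r), u   [~->-rule on 1]
4. ~(p -> ~r), u   [~<>-rule on 3 via uRu]
5. p, u   [~->-rule on 4]
6. r, u   [~->-rule on 4]
7. ~r, u   [->-rule on 2 (branches; this branch)]
Accessibility: uRu
Branch closes: r and ~r both at u.
(One branch shown.) All branches close.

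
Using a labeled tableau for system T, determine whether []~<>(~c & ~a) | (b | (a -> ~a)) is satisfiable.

1. []~<>(~c & ~a) | (b | (a -> ~a)), u
2. b | (a -> ~a), u
3. a -> ~a, u
4. ~a, u
Accessibility: uRu

Satisfiable (open branch found)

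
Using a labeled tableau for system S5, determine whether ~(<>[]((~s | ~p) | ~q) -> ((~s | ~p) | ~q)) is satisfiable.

No, unsatisfiable

1. ~(<>[]((~s | ~p) | ~q) -> ((~s | ~p) | ~q)), 0
2. <>[]((~s | ~p) | ~q), 0   [~->-rule on 1]
3. ~((~s | ~p) | ~q), 0   [~->-rule on 1]
4. ~(~s | ~p), 0   [~|-rule on 3]
5. q, 0   [~|-rule on 3]
6. s, 0   [~|-rule on 4]
7. p, 0   [~|-rule on 4]
8. []((~s | ~p) | ~q), 1   [<>-rule on 2: fresh world 1, 0R1]
9. (~s | ~p) | ~q, 0   [[]-rule on 8 via 1R0]
10. (~s | ~p) | ~q, 1   [[]-rule on 8 via 1R1]
11. ~s | ~p, 0   [|-rule on 9 (branches; this branch)]
12. ~q, 1   [|-rule on 10 (branches; this branch)]
13. ~p, 0   [|-rule on 11 (branches; this branch)]
Accessibility: 0R0, 0R1, 1R0, 1R1
Branch closes: p and ~p both at 0.
Every branch closes; the branch above is one of them.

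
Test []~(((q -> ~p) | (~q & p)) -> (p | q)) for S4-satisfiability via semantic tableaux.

1. []~(((q -> ~p) | (~q & p)) -> (p | q)), w0
2. ~(((q -> ~p) | (~q & p)) -> (p | q)), w0
3. (q -> ~p) | (~q & p), w0
4. ~(p | q), w0
5. ~p, w0
6. ~q, w0
7. q -> ~p, w0
Accessibility: w0Rw0

Satisfiable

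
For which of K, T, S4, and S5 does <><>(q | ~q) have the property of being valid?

T, S4, S5

K-tableau for the negation ~<><>(q | ~q):
1. ~<><>(q | ~q), u
Complete open branch: countermodel on a K-frame, so not valid in K.
T-tableau for the negation ~<><>(q | ~q):
1. ~<><>(q | ~q), u
2. ~<>(q | ~q), u
3. ~(q | ~q), u
4. ~q, u
5. q, u
Accessibility: uRu
Branch closes: q and ~q both at u.
Every branch closes (one shown): valid in T, hence also in S4, S5 (every theorem of T is a theorem of S4 and S5).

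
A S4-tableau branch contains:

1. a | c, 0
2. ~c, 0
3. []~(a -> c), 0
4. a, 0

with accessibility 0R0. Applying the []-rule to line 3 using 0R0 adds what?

~(a -> c), 0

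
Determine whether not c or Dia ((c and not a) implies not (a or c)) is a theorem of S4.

No, not valid

Tableau for the negation not (not c or Dia ((c and not a) implies not (a or c))):
1. not (not c or Dia ((c and not a) implies not (a or c))), u
2. c, u
3. not Dia ((c and not a) implies not (a or c)), u
4. not ((c and not a) implies not (a or c)), u
5. c and not a, u
6. a or c, u
7. not a, u
Accessibility: uRu
The negation has an open branch (countermodel exists).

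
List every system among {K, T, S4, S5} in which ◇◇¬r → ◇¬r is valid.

S4, S5

S4-tableau for the negation ¬(◇◇¬r → ◇¬r):
1. ¬(◇◇¬r → ◇¬r), w0
2. ◇◇¬r, w0   [¬→-rule on 1]
3. ¬◇¬r, w0   [¬→-rule on 1]
4. r, w0   [¬◇-rule on 3 via w0Rw0]
5. ◇¬r, w1   [◇-rule on 2: fresh world w1, w0Rw1]
6. r, w1   [¬◇-rule on 3 via w0Rw1]
7. ¬r, w2   [◇-rule on 5: fresh world w2, w1Rw2]
8. r, w2   [¬◇-rule on 3 via w0Rw2]
Accessibility: w0Rw0, w0Rw1, w0Rw2, w1Rw1, w1Rw2, w2Rw2
Branch closes: r and ¬r both at w2.
Every branch closes (one shown): valid in S4, hence also in S5 (every theorem of S4 is a theorem of S5).
T-tableau for the negation ¬(◇◇¬r → ◇¬r):
1. ¬(◇◇¬r → ◇¬r), w0
2. ◇◇¬r, w0   [¬→-rule on 1]
3. ¬◇¬r, w0   [¬→-rule on 1]
4. r, w0   [¬◇-rule on 3 via w0Rw0]
5. ◇¬r, w1   [◇-rule on 2: fresh world w1, w0Rw1]
6. r, w1   [¬◇-rule on 3 via w0Rw1]
7. ¬r, w2   [◇-rule on 5: fresh world w2, w1Rw2]
Accessibility: w0Rw0, w0Rw1, w1Rw1, w1Rw2, w2Rw2
Complete open branch: countermodel on a T-frame, so not valid in T, nor in K (the same frame is also a K-frame).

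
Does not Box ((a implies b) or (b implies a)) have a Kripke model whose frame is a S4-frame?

No, unsatisfiable

1. not Box ((a implies b) or (b implies a)), 0
2. not ((a implies b) or (b implies a)), 1
3. not (a implies b), 1
4. not (b implies a), 1
5. a, 1
6. not b, 1
7. b, 1
8. not a, 1
Accessibility: 0R0, 0R1, 1R1
Branch closes: b and not b both at 1.
All branches of the tableau close; one closing branch shown above.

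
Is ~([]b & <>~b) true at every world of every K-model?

Tableau for the negation []b & <>~b:
1. []b & <>~b, 0
2. []b, 0
3. <>~b, 0
4. ~b, 1
5. b, 1
Accessibility: 0R1
Branch closes: b and ~b both at 1.
Every branch of the negation's tableau closes; the branch above is one of them.

Yes, valid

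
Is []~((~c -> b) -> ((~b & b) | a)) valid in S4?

No, not valid

Tableau for the negation ~[]~((~c -> b) -> ((~b & b) | a)):
1. ~[]~((~c -> b) -> ((~b & b) | a)), w0
2. (~c -> b) -> ((~b & b) | a), w1
3. (~b & b) | a, w1
4. a, w1
Accessibility: w0Rw0, w0Rw1, w1Rw1
The negation has an open branch (countermodel exists).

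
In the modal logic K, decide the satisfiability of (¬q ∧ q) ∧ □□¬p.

1. (¬q ∧ q) ∧ □□¬p, u
2. ¬q ∧ q, u
3. □□¬p, u
4. ¬q, u
5. q, u
Branch closes: q and ¬q both at u.
All branches of the tableau close; one closing branch shown above.

No, unsatisfiable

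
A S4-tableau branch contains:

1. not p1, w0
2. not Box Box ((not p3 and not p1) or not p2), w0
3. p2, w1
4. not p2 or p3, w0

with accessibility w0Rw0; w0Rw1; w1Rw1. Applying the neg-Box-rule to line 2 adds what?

a fresh world w2 with w0Rw2, and not Box ((not p3 and not p1) or not p2) at w2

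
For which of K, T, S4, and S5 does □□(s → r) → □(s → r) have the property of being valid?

T, S4, S5

T-tableau for the negation ¬(□□(s → r) → □(s → r)):
1. ¬(□□(s → r) → □(s → r)), u
2. □□(s → r), u
3. ¬□(s → r), u
4. □(s → r), u
5. s → r, u
6. r, u
7. ¬(s → r), v
8. s, v
9. ¬r, v
10. □(s → r), v
11. s → r, v
12. r, v
Accessibility: uRu, uRv, vRv
Branch closes: r and ¬r both at v.
Every branch closes (one shown): valid in T, hence also in S4, S5 (every theorem of T is a theorem of S4 and S5).
K-tableau for the negation ¬(□□(s → r) → □(s → r)):
1. ¬(□□(s → r) → □(s → r)), u
2. □□(s → r), u
3. ¬□(s → r), u
4. ¬(s → r), v
5. s, v
6. ¬r, v
7. □(s → r), v
Accessibility: uRv
Complete open branch: countermodel on a K-frame, so not valid in K.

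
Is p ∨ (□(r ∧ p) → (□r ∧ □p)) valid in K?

Tableau for the negation ¬(p ∨ (□(r ∧ p) → (□r ∧ □p))):
1. ¬(p ∨ (□(r ∧ p) → (□r ∧ □p))), u
2. ¬p, u
3. ¬(□(r ∧ p) → (□r ∧ □p)), u
4. □(r ∧ p), u
5. ¬(□r ∧ □p), u
6. ¬□p, u
7. ¬p, v
8. r ∧ p, v
9. r, v
10. p, v
Accessibility: uRv
Branch closes: p and ¬p both at v.
Every branch of the negation's tableau closes; the branch above is one of them.

Yes, valid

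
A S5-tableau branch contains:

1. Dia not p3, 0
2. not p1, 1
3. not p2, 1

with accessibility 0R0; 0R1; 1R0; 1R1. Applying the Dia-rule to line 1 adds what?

a fresh world 2 with 0R2, and not p3 at 2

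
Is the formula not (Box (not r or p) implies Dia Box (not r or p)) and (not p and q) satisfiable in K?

Yes, satisfiable

1. not (Box (not r or p) implies Dia Box (not r or p)) and (not p and q), 0
2. not (Box (not r or p) implies Dia Box (not r or p)), 0   [and-rule on 1]
3. not p and q, 0   [and-rule on 1]
4. Box (not r or p), 0   [neg-implies-rule on 2]
5. not Dia Box (not r or p), 0   [neg-implies-rule on 2]
6. not p, 0   [and-rule on 3]
7. q, 0   [and-rule on 3]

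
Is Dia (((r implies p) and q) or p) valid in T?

Tableau for the negation not Dia (((r implies p) and q) or p):
1. not Dia (((r implies p) and q) or p), w0
2. not (((r implies p) and q) or p), w0
3. not ((r implies p) and q), w0
4. not p, w0
5. not q, w0
Accessibility: w0Rw0
The negation has an open branch (countermodel exists).

Invalid (countermodel exists)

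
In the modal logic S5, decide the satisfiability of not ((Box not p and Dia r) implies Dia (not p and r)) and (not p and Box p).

1. not ((Box not p and Dia r) implies Dia (not p and r)) and (not p and Box p), 0
2. not ((Box not p and Dia r) implies Dia (not p and r)), 0
3. not p and Box p, 0
4. Box not p and Dia r, 0
5. not Dia (not p and r), 0
6. not p, 0
7. Box p, 0
8. Box not p, 0
9. Dia r, 0
10. not (not p and r), 0
11. p, 0
Accessibility: 0R0
Branch closes: p and not p both at 0.
All branches of the tableau close; one closing branch shown above.

Unsatisfiable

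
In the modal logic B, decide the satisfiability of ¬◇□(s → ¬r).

1. ¬◇□(s → ¬r), w0
2. ¬□(s → ¬r), w0
3. ¬(s → ¬r), w1
4. s, w1
5. r, w1
6. ¬□(s → ¬r), w1
7. ¬(s → ¬r), w2
8. s, w2
9. r, w2
Accessibility: w0Rw0, w0Rw1, w1Rw0, w1Rw1, w1Rw2, w2Rw1, w2Rw2

Satisfiable (open branch found)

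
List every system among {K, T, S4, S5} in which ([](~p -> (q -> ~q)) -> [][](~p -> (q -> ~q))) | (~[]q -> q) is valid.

S4-tableau for the negation ~(([](~p -> (q -> ~q)) -> [][](~p -> (q -> ~q))) | (~[]q -> q)):
1. ~(([](~p -> (q -> ~q)) -> [][](~p -> (q -> ~q))) | (~[]q -> q)), w0
2. ~([](~p -> (q -> ~q)) -> [][](~p -> (q -> ~q))), w0
3. ~(~[]q -> q), w0
4. [](~p -> (q -> ~q)), w0
5. ~[][](~p -> (q -> ~q)), w0
6. ~[]q, w0
7. ~q, w0
8. ~p -> (q -> ~q), w0
9. q -> ~q, w0
10. ~[](~p -> (q -> ~q)), w1
11. ~p -> (q -> ~q), w1
12. q -> ~q, w1
13. ~q, w1
14. ~q, w2
15. ~p -> (q -> ~q), w2
16. q -> ~q, w2
17. ~(~p -> (q -> ~q)), w3
18. ~p, w3
19. ~(q -> ~q), w3
20. q, w3
21. ~p -> (q -> ~q), w3
22. q -> ~q, w3
23. ~q, w3
Accessibility: w0Rw0, w0Rw1, w0Rw2, w0Rw3, w1Rw1, w1Rw3, w2Rw2, w3Rw3
Branch closes: q and ~q both at w3.
Every branch closes (one shown): valid in S4, hence also in S5 (every theorem of S4 is a theorem of S5).
T-tableau for the negation ~(([](~p -> (q -> ~q)) -> [][](~p -> (q -> ~q))) | (~[]q -> q)):
1. ~(([](~p -> (q -> ~q)) -> [][](~p -> (q -> ~q))) | (~[]q -> q)), w0
2. ~([](~p -> (q -> ~q)) -> [][](~p -> (q -> ~q))), w0
3. ~(~[]q -> q), w0
4. [](~p -> (q -> ~q)), w0
5. ~[][](~p -> (q -> ~q)), w0
6. ~[]q, w0
7. ~q, w0
8. ~p -> (q -> ~q), w0
9. q -> ~q, w0
10. ~[](~p -> (q -> ~q)), w1
11. ~p -> (q -> ~q), w1
12. q -> ~q, w1
13. ~q, w1
14. ~q, w2
15. ~p -> (q -> ~q), w2
16. q -> ~q, w2
17. ~(~p -> (q -> ~q)), w3
18. ~p, w3
19. ~(q -> ~q), w3
20. q, w3
Accessibility: w0Rw0, w0Rw1, w0Rw2, w1Rw1, w1Rw3, w2Rw2, w3Rw3
Complete open branch: countermodel on a T-frame, so not valid in T, nor in K (the same frame is also a K-frame).

S4, S5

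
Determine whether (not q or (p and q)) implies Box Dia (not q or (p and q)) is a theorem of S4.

Invalid (countermodel exists)

Tableau for the negation not ((not q or (p and q)) implies Box Dia (not q or (p and q))):
1. not ((not q or (p and q)) implies Box Dia (not q or (p and q))), u
2. not q or (p and q), u   [neg-implies-rule on 1]
3. not Box Dia (not q or (p and q)), u   [neg-implies-rule on 1]
4. p and q, u   [or-rule on 2 (branches; this branch)]
5. p, u   [and-rule on 4]
6. q, u   [and-rule on 4]
7. not Dia (not q or (p and q)), v   [neg-Box-rule on 3: fresh world v, uRv]
8. not (not q or (p and q)), v   [neg-Dia-rule on 7 via vRv]
9. q, v   [neg-or-rule on 8]
10. not (p and q), v   [neg-or-rule on 8]
11. not p, v   [neg-and-rule on 10 (branches; this branch)]
Accessibility: uRu, uRv, vRv
The negation has an open branch (countermodel exists).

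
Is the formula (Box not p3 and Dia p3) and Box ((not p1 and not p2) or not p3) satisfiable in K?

1. (Box not p3 and Dia p3) and Box ((not p1 and not p2) or not p3), u
2. Box not p3 and Dia p3, u
3. Box ((not p1 and not p2) or not p3), u
4. Box not p3, u
5. Dia p3, u
6. p3, v
7. (not p1 and not p2) or not p3, v
8. not p3, v
Accessibility: uRv
Branch closes: p3 and not p3 both at v.
Every branch closes; the branch above is one of them.

No, unsatisfiable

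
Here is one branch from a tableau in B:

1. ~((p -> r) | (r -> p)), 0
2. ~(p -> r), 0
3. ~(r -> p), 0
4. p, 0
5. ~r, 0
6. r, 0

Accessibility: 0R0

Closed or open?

Both r and ~r appear at 0.

Yes, closed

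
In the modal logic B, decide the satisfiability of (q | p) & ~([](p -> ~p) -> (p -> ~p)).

No, unsatisfiable

1. (q | p) & ~([](p -> ~p) -> (p -> ~p)), w0
2. q | p, w0   [&-rule on 1]
3. ~([](p -> ~p) -> (p -> ~p)), w0   [&-rule on 1]
4. [](p -> ~p), w0   [~->-rule on 3]
5. ~(p -> ~p), w0   [~->-rule on 3]
6. p, w0   [~->-rule on 5]
7. p -> ~p, w0   [[]-rule on 4 via w0Rw0]
8. ~p, w0   [->-rule on 7 (branches; this branch)]
Accessibility: w0Rw0
Branch closes: p and ~p both at w0.
(One branch shown.) All branches close.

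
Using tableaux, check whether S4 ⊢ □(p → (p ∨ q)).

Yes, valid

Tableau for the negation ¬□(p → (p ∨ q)):
1. ¬□(p → (p ∨ q)), w0
2. ¬(p → (p ∨ q)), w1
3. p, w1
4. ¬(p ∨ q), w1
5. ¬p, w1
6. ¬q, w1
Accessibility: w0Rw0, w0Rw1, w1Rw1
Branch closes: p and ¬p both at w1.
All branches of the negation close; one closing branch shown above.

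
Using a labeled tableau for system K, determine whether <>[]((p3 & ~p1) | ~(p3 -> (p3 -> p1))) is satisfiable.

Satisfiable (open branch found)

1. <>[]((p3 & ~p1) | ~(p3 -> (p3 -> p1))), u
2. []((p3 & ~p1) | ~(p3 -> (p3 -> p1))), v
Accessibility: uRv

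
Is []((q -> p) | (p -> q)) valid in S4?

Tableau for the negation ~[]((q -> p) | (p -> q)):
1. ~[]((q -> p) | (p -> q)), u
2. ~((q -> p) | (p -> q)), v
3. ~(q -> p), v
4. ~(p -> q), v
5. q, v
6. ~p, v
7. p, v
8. ~q, v
Accessibility: uRu, uRv, vRv
Branch closes: p and ~p both at v.
All branches of the negation close; one closing branch shown above.

Valid in S4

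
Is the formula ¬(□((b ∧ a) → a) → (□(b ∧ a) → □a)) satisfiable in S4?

Unsatisfiable (every branch closes)

1. ¬(□((b ∧ a) → a) → (□(b ∧ a) → □a)), w0
2. □((b ∧ a) → a), w0
3. ¬(□(b ∧ a) → □a), w0
4. □(b ∧ a), w0
5. ¬□a, w0
6. (b ∧ a) → a, w0
7. b ∧ a, w0
8. b, w0
9. a, w0
10. ¬a, w1
11. (b ∧ a) → a, w1
12. b ∧ a, w1
13. b, w1
14. a, w1
Accessibility: w0Rw0, w0Rw1, w1Rw1
Branch closes: a and ¬a both at w1.
Every branch closes; the branch above is one of them.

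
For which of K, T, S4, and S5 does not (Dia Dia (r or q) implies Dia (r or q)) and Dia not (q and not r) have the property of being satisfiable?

K, T

T-tableau for the formula:
1. not (Dia Dia (r or q) implies Dia (r or q)) and Dia not (q and not r), w0
2. not (Dia Dia (r or q) implies Dia (r or q)), w0
3. Dia not (q and not r), w0
4. Dia Dia (r or q), w0
5. not Dia (r or q), w0
6. not (r or q), w0
7. not r, w0
8. not q, w0
9. not (q and not r), w1
10. not (r or q), w1
11. not r, w1
12. not q, w1
13. Dia (r or q), w2
14. not (r or q), w2
15. not r, w2
16. not q, w2
17. r or q, w3
18. q, w3
Accessibility: w0Rw0, w0Rw1, w0Rw2, w1Rw1, w2Rw2, w2Rw3, w3Rw3
Complete open branch: satisfiable in T, hence also in K (this T-model is also a K-model).
S4-tableau for the formula:
1. not (Dia Dia (r or q) implies Dia (r or q)) and Dia not (q and not r), w0
2. not (Dia Dia (r or q) implies Dia (r or q)), w0
3. Dia not (q and not r), w0
4. Dia Dia (r or q), w0
5. not Dia (r or q), w0
6. not (r or q), w0
7. not r, w0
8. not q, w0
9. not (q and not r), w1
10. not (r or q), w1
11. not r, w1
12. not q, w1
13. Dia (r or q), w2
14. not (r or q), w2
15. not r, w2
16. not q, w2
17. r or q, w3
18. not (r or q), w3
19. not r, w3
20. not q, w3
21. q, w3
Accessibility: w0Rw0, w0Rw1, w0Rw2, w0Rw3, w1Rw1, w2Rw2, w2Rw3, w3Rw3
Branch closes: q and not q both at w3.
Every branch closes (one shown): unsatisfiable in S4, hence also in S5 (every S5-frame is an S4-frame).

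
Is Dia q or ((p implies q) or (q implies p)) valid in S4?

Tableau for the negation not (Dia q or ((p implies q) or (q implies p))):
1. not (Dia q or ((p implies q) or (q implies p))), w0
2. not Dia q, w0
3. not ((p implies q) or (q implies p)), w0
4. not (p implies q), w0
5. not (q implies p), w0
6. p, w0
7. not q, w0
8. q, w0
9. not p, w0
Accessibility: w0Rw0
Branch closes: q and not q both at w0.
All branches of the negation close; one closing branch shown above.

Valid in S4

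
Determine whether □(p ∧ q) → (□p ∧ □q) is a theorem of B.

Tableau for the negation ¬(□(p ∧ q) → (□p ∧ □q)):
1. ¬(□(p ∧ q) → (□p ∧ □q)), w0
2. □(p ∧ q), w0
3. ¬(□p ∧ □q), w0
4. p ∧ q, w0
5. p, w0
6. q, w0
7. ¬□q, w0
8. ¬q, w1
9. p ∧ q, w1
10. p, w1
11. q, w1
Accessibility: w0Rw0, w0Rw1, w1Rw0, w1Rw1
Branch closes: q and ¬q both at w1.
Every branch of the negation's tableau closes; the branch above is one of them.

Yes, valid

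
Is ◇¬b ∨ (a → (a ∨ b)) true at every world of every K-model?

Valid in K

Tableau for the negation ¬(◇¬b ∨ (a → (a ∨ b))):
1. ¬(◇¬b ∨ (a → (a ∨ b))), w0
2. ¬◇¬b, w0
3. ¬(a → (a ∨ b)), w0
4. a, w0
5. ¬(a ∨ b), w0
6. ¬a, w0
7. ¬b, w0
Branch closes: a and ¬a both at w0.
Every branch of the negation's tableau closes; the branch above is one of them.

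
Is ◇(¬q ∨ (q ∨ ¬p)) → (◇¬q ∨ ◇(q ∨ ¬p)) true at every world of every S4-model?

Tableau for the negation ¬(◇(¬q ∨ (q ∨ ¬p)) → (◇¬q ∨ ◇(q ∨ ¬p))):
1. ¬(◇(¬q ∨ (q ∨ ¬p)) → (◇¬q ∨ ◇(q ∨ ¬p))), u
2. ◇(¬q ∨ (q ∨ ¬p)), u
3. ¬(◇¬q ∨ ◇(q ∨ ¬p)), u
4. ¬◇¬q, u
5. ¬◇(q ∨ ¬p), u
6. q, u
7. ¬(q ∨ ¬p), u
8. ¬q, u
9. p, u
Accessibility: uRu
Branch closes: q and ¬q both at u.
Every branch of the negation's tableau closes; the branch above is one of them.

Yes, valid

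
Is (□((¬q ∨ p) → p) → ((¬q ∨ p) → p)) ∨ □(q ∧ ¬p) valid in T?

Valid in T

Tableau for the negation ¬((□((¬q ∨ p) → p) → ((¬q ∨ p) → p)) ∨ □(q ∧ ¬p)):
1. ¬((□((¬q ∨ p) → p) → ((¬q ∨ p) → p)) ∨ □(q ∧ ¬p)), w0
2. ¬(□((¬q ∨ p) → p) → ((¬q ∨ p) → p)), w0
3. ¬□(q ∧ ¬p), w0
4. □((¬q ∨ p) → p), w0
5. ¬((¬q ∨ p) → p), w0
6. ¬q ∨ p, w0
7. ¬p, w0
8. (¬q ∨ p) → p, w0
9. ¬q, w0
10. ¬(¬q ∨ p), w0
11. q, w0
Accessibility: w0Rw0
Branch closes: q and ¬q both at w0.
All branches of the negation close; one closing branch shown above.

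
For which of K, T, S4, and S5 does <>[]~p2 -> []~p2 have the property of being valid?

S5-tableau for the negation ~(<>[]~p2 -> []~p2):
1. ~(<>[]~p2 -> []~p2), 0
2. <>[]~p2, 0
3. ~[]~p2, 0
4. []~p2, 1
5. ~p2, 0
6. ~p2, 1
7. p2, 2
8. ~p2, 2
Accessibility: 0R0, 0R1, 0R2, 1R0, 1R1, 1R2, 2R0, 2R1, 2R2
Branch closes: p2 and ~p2 both at 2.
Every branch closes (one shown): valid in S5.
S4-tableau for the negation ~(<>[]~p2 -> []~p2):
1. ~(<>[]~p2 -> []~p2), 0
2. <>[]~p2, 0
3. ~[]~p2, 0
4. []~p2, 1
5. ~p2, 1
6. p2, 2
Accessibility: 0R0, 0R1, 0R2, 1R1, 2R2
Complete open branch: countermodel on an S4-frame, so not valid in S4, nor in K, T (the same frame is also a K-frame and a T-frame).

S5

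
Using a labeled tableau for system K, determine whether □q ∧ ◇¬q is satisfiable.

1. □q ∧ ◇¬q, w0
2. □q, w0
3. ◇¬q, w0
4. ¬q, w1
5. q, w1
Accessibility: w0Rw1
Branch closes: q and ¬q both at w1.
(One branch shown.) All branches close.

Unsatisfiable (every branch closes)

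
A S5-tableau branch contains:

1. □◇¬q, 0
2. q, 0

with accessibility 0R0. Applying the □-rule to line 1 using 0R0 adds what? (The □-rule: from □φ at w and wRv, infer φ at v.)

◇¬q, 0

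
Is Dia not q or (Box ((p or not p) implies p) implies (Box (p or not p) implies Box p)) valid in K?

Tableau for the negation not (Dia not q or (Box ((p or not p) implies p) implies (Box (p or not p) implies Box p))):
1. not (Dia not q or (Box ((p or not p) implies p) implies (Box (p or not p) implies Box p))), u
2. not Dia not q, u   [neg-or-rule on 1]
3. not (Box ((p or not p) implies p) implies (Box (p or not p) implies Box p)), u   [neg-or-rule on 1]
4. Box ((p or not p) implies p), u   [neg-implies-rule on 3]
5. not (Box (p or not p) implies Box p), u   [neg-implies-rule on 3]
6. Box (p or not p), u   [neg-implies-rule on 5]
7. not Box p, u   [neg-implies-rule on 5]
8. not p, v   [neg-Box-rule on 7: fresh world v, uRv]
9. q, v   [neg-Dia-rule on 2 via uRv]
10. (p or not p) implies p, v   [Box-rule on 4 via uRv]
11. p or not p, v   [Box-rule on 6 via uRv]
12. not (p or not p), v   [implies-rule on 10 (branches; this branch)]
13. p, v   [neg-or-rule on 12]
Accessibility: uRv
Branch closes: p and not p both at v.
Every branch of the negation's tableau closes; the branch above is one of them.

Yes, valid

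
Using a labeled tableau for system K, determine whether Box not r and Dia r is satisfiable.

1. Box not r and Dia r, u
2. Box not r, u
3. Dia r, u
4. r, v
5. not r, v
Accessibility: uRv
Branch closes: r and not r both at v.
(One branch shown.) All branches close.

Unsatisfiable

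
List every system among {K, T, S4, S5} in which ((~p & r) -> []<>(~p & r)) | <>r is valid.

T, S4, S5

T-tableau for the negation ~(((~p & r) -> []<>(~p & r)) | <>r):
1. ~(((~p & r) -> []<>(~p & r)) | <>r), w0
2. ~((~p & r) -> []<>(~p & r)), w0
3. ~<>r, w0
4. ~p & r, w0
5. ~[]<>(~p & r), w0
6. ~p, w0
7. r, w0
8. ~r, w0
Accessibility: w0Rw0
Branch closes: r and ~r both at w0.
Every branch closes (one shown): valid in T, hence also in S4, S5 (every theorem of T is a theorem of S4 and S5).
K-tableau for the negation ~(((~p & r) -> []<>(~p & r)) | <>r):
1. ~(((~p & r) -> []<>(~p & r)) | <>r), w0
2. ~((~p & r) -> []<>(~p & r)), w0
3. ~<>r, w0
4. ~p & r, w0
5. ~[]<>(~p & r), w0
6. ~p, w0
7. r, w0
8. ~<>(~p & r), w1
9. ~r, w1
Accessibility: w0Rw1
Complete open branch: countermodel on a K-frame, so not valid in K.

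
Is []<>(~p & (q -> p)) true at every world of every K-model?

Not valid

Tableau for the negation ~[]<>(~p & (q -> p)):
1. ~[]<>(~p & (q -> p)), 0
2. ~<>(~p & (q -> p)), 1
Accessibility: 0R1
The negation has an open branch (countermodel exists).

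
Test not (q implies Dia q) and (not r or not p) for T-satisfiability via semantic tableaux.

1. not (q implies Dia q) and (not r or not p), 0
2. not (q implies Dia q), 0   [and-rule on 1]
3. not r or not p, 0   [and-rule on 1]
4. q, 0   [neg-implies-rule on 2]
5. not Dia q, 0   [neg-implies-rule on 2]
6. not q, 0   [neg-Dia-rule on 5 via 0R0]
Accessibility: 0R0
Branch closes: q and not q both at 0.
Every branch closes; the branch above is one of them.

Unsatisfiable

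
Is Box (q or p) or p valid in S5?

Invalid (countermodel exists)

Tableau for the negation not (Box (q or p) or p):
1. not (Box (q or p) or p), w0
2. not Box (q or p), w0
3. not p, w0
4. not (q or p), w1
5. not q, w1
6. not p, w1
Accessibility: w0Rw0, w0Rw1, w1Rw0, w1Rw1
The negation has an open branch (countermodel exists).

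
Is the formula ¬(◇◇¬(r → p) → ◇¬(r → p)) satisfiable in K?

Satisfiable

1. ¬(◇◇¬(r → p) → ◇¬(r → p)), 0
2. ◇◇¬(r → p), 0
3. ¬◇¬(r → p), 0
4. ◇¬(r → p), 1
5. r → p, 1
6. p, 1
7. ¬(r → p), 2
8. r, 2
9. ¬p, 2
Accessibility: 0R1, 1R2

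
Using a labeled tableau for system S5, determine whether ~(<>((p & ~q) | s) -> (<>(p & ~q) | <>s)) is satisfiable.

1. ~(<>((p & ~q) | s) -> (<>(p & ~q) | <>s)), w0
2. <>((p & ~q) | s), w0
3. ~(<>(p & ~q) | <>s), w0
4. ~<>(p & ~q), w0
5. ~<>s, w0
6. ~(p & ~q), w0
7. ~s, w0
8. q, w0
9. (p & ~q) | s, w1
10. ~(p & ~q), w1
11. ~s, w1
12. p & ~q, w1
13. p, w1
14. ~q, w1
15. q, w1
Accessibility: w0Rw0, w0Rw1, w1Rw0, w1Rw1
Branch closes: q and ~q both at w1.
Every branch closes; the branch above is one of them.

Unsatisfiable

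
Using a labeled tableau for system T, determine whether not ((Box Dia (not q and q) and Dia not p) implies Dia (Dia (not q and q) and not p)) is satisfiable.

1. not ((Box Dia (not q and q) and Dia not p) implies Dia (Dia (not q and q) and not p)), w0
2. Box Dia (not q and q) and Dia not p, w0
3. not Dia (Dia (not q and q) and not p), w0
4. Box Dia (not q and q), w0
5. Dia not p, w0
6. not (Dia (not q and q) and not p), w0
7. Dia (not q and q), w0
8. not Dia (not q and q), w0
9. not (not q and q), w0
10. not q, w0
11. not p, w1
12. not (Dia (not q and q) and not p), w1
13. Dia (not q and q), w1
14. not (not q and q), w1
15. not Dia (not q and q), w1
16. not q, w1
17. not q and q, w2
18. not q, w2
19. q, w2
Accessibility: w0Rw0, w0Rw1, w0Rw2, w1Rw1, w2Rw2
Branch closes: q and not q both at w2.
Every branch closes; the branch above is one of them.

No, unsatisfiable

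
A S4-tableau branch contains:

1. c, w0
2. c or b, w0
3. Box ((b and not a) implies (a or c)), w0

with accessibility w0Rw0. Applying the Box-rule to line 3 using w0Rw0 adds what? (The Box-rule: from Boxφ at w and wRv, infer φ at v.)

(b and not a) implies (a or c), w0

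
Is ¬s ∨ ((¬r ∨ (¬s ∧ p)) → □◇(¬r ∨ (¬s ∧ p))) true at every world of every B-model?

Valid in B

Tableau for the negation ¬(¬s ∨ ((¬r ∨ (¬s ∧ p)) → □◇(¬r ∨ (¬s ∧ p)))):
1. ¬(¬s ∨ ((¬r ∨ (¬s ∧ p)) → □◇(¬r ∨ (¬s ∧ p)))), 0
2. s, 0   [¬∨-rule on 1]
3. ¬((¬r ∨ (¬s ∧ p)) → □◇(¬r ∨ (¬s ∧ p))), 0   [¬∨-rule on 1]
4. ¬r ∨ (¬s ∧ p), 0   [¬→-rule on 3]
5. ¬□◇(¬r ∨ (¬s ∧ p)), 0   [¬→-rule on 3]
6. ¬r, 0   [∨-rule on 4 (branches; this branch)]
7. ¬◇(¬r ∨ (¬s ∧ p)), 1   [¬□-rule on 5: fresh world 1, 0R1]
8. ¬(¬r ∨ (¬s ∧ p)), 0   [¬◇-rule on 7 via 1R0]
9. r, 0   [¬∨-rule on 8]
10. ¬(¬s ∧ p), 0   [¬∨-rule on 8]
Accessibility: 0R0, 0R1, 1R0, 1R1
Branch closes: r and ¬r both at 0.
Every branch of the negation's tableau closes; the branch above is one of them.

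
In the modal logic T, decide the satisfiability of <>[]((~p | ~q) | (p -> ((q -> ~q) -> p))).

Satisfiable (open branch found)

1. <>[]((~p | ~q) | (p -> ((q -> ~q) -> p))), u
2. []((~p | ~q) | (p -> ((q -> ~q) -> p))), v   [<>-rule on 1: fresh world v, uRv]
3. (~p | ~q) | (p -> ((q -> ~q) -> p)), v   [[]-rule on 2 via vRv]
4. p -> ((q -> ~q) -> p), v   [|-rule on 3 (branches; this branch)]
5. (q -> ~q) -> p, v   [->-rule on 4 (branches; this branch)]
6. p, v   [->-rule on 5 (branches; this branch)]
Accessibility: uRu, uRv, vRv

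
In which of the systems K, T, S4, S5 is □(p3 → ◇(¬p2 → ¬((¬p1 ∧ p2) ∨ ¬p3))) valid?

T, S4, S5

K-tableau for the negation ¬□(p3 → ◇(¬p2 → ¬((¬p1 ∧ p2) ∨ ¬p3))):
1. ¬□(p3 → ◇(¬p2 → ¬((¬p1 ∧ p2) ∨ ¬p3))), 0
2. ¬(p3 → ◇(¬p2 → ¬((¬p1 ∧ p2) ∨ ¬p3))), 1
3. p3, 1
4. ¬◇(¬p2 → ¬((¬p1 ∧ p2) ∨ ¬p3)), 1
Accessibility: 0R1
Complete open branch: countermodel on a K-frame, so not valid in K.
T-tableau for the negation ¬□(p3 → ◇(¬p2 → ¬((¬p1 ∧ p2) ∨ ¬p3))):
1. ¬□(p3 → ◇(¬p2 → ¬((¬p1 ∧ p2) ∨ ¬p3))), 0
2. ¬(p3 → ◇(¬p2 → ¬((¬p1 ∧ p2) ∨ ¬p3))), 1
3. p3, 1
4. ¬◇(¬p2 → ¬((¬p1 ∧ p2) ∨ ¬p3)), 1
5. ¬(¬p2 → ¬((¬p1 ∧ p2) ∨ ¬p3)), 1
6. ¬p2, 1
7. (¬p1 ∧ p2) ∨ ¬p3, 1
8. ¬p1 ∧ p2, 1
9. ¬p1, 1
10. p2, 1
Accessibility: 0R0, 0R1, 1R1
Branch closes: p2 and ¬p2 both at 1.
Every branch closes (one shown): valid in T, hence also in S4, S5 (every theorem of T is a theorem of S4 and S5).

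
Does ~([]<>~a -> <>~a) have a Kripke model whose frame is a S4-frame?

No, unsatisfiable

1. ~([]<>~a -> <>~a), u
2. []<>~a, u   [~->-rule on 1]
3. ~<>~a, u   [~->-rule on 1]
4. <>~a, u   [[]-rule on 2 via uRu]
5. a, u   [~<>-rule on 3 via uRu]
6. ~a, v   [<>-rule on 4: fresh world v, uRv]
7. <>~a, v   [[]-rule on 2 via uRv]
8. a, v   [~<>-rule on 3 via uRv]
Accessibility: uRu, uRv, vRv
Branch closes: a and ~a both at v.
All branches of the tableau close; one closing branch shown above.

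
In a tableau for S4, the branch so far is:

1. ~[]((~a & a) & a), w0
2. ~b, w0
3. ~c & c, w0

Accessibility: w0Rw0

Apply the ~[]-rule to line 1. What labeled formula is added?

a fresh world w1 with w0Rw1, and ~((~a & a) & a) at w1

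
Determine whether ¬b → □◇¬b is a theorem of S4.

Not valid

Tableau for the negation ¬(¬b → □◇¬b):
1. ¬(¬b → □◇¬b), u
2. ¬b, u
3. ¬□◇¬b, u
4. ¬◇¬b, v
5. b, v
Accessibility: uRu, uRv, vRv
The negation has an open branch (countermodel exists).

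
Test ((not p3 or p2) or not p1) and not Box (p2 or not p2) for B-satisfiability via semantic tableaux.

1. ((not p3 or p2) or not p1) and not Box (p2 or not p2), 0
2. (not p3 or p2) or not p1, 0   [and-rule on 1]
3. not Box (p2 or not p2), 0   [and-rule on 1]
4. not p3 or p2, 0   [or-rule on 2 (branches; this branch)]
5. p2, 0   [or-rule on 4 (branches; this branch)]
6. not (p2 or not p2), 1   [neg-Box-rule on 3: fresh world 1, 0R1]
7. not p2, 1   [neg-or-rule on 6]
8. p2, 1   [neg-or-rule on 6]
Accessibility: 0R0, 0R1, 1R0, 1R1
Branch closes: p2 and not p2 both at 1.
(One branch shown.) All branches close.

Unsatisfiable (every branch closes)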